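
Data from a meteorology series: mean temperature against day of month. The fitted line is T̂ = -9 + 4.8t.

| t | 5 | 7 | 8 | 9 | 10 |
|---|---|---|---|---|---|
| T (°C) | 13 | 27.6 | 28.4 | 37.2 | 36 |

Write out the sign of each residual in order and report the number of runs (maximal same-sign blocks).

5 runs

t=5: T̂ = -9 + 4.8·5 = 15; r = 13 − 15 = -2
t=7: T̂ = -9 + 4.8·7 = 24.6; r = 27.6 − 24.6 = 3
t=8: T̂ = -9 + 4.8·8 = 29.4; r = 28.4 − 29.4 = -1
t=9: T̂ = -9 + 4.8·9 = 34.2; r = 37.2 − 34.2 = 3
t=10: T̂ = -9 + 4.8·10 = 39; r = 36 − 39 = -3
Signs: − + − + −
Runs: −×1, +×1, −×1, +×1, −×1 → 5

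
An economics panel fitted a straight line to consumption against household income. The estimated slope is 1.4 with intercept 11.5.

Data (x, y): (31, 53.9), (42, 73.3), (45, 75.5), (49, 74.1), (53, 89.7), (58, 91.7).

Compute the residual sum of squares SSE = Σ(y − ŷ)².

x=31: ŷ = 11.5 + 1.4·31 = 54.9; r = 53.9 − 54.9 = -1
x=42: ŷ = 11.5 + 1.4·42 = 70.3; r = 73.3 − 70.3 = 3
x=45: ŷ = 11.5 + 1.4·45 = 74.5; r = 75.5 − 74.5 = 1
x=49: ŷ = 11.5 + 1.4·49 = 80.1; r = 74.1 − 80.1 = -6
x=53: ŷ = 11.5 + 1.4·53 = 85.7; r = 89.7 − 85.7 = 4
x=58: ŷ = 11.5 + 1.4·58 = 92.7; r = 91.7 − 92.7 = -1
SSE = 1 + 9 + 1 + 36 + 16 + 1 = 64

SSE = 64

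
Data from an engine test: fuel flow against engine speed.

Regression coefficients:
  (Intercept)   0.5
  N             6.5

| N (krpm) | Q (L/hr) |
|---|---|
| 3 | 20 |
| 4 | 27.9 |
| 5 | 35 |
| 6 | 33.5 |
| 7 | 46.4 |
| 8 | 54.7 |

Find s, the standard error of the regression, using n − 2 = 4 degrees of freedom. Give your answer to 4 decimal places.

N=3: Q̂ = 0.5 + 6.5·3 = 20; r = 20 − 20 = 0
N=4: Q̂ = 0.5 + 6.5·4 = 26.5; r = 27.9 − 26.5 = 1.4
N=5: Q̂ = 0.5 + 6.5·5 = 33; r = 35 − 33 = 2
N=6: Q̂ = 0.5 + 6.5·6 = 39.5; r = 33.5 − 39.5 = -6
N=7: Q̂ = 0.5 + 6.5·7 = 46; r = 46.4 − 46 = 0.4
N=8: Q̂ = 0.5 + 6.5·8 = 52.5; r = 54.7 − 52.5 = 2.2
SSE = 0 + 1.96 + 4 + 36 + 0.16 + 4.84 = 46.96
s = √(46.96/4) = √11.74 ≈ 3.4264

s = 3.4264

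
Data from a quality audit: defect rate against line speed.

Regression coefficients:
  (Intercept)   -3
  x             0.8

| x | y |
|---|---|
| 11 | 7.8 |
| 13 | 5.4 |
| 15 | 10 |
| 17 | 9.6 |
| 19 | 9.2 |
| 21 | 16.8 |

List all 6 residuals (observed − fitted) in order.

x=11: ŷ = -3 + 0.8·11 = 5.8; r = 7.8 − 5.8 = 2
x=13: ŷ = -3 + 0.8·13 = 7.4; r = 5.4 − 7.4 = -2
x=15: ŷ = -3 + 0.8·15 = 9; r = 10 − 9 = 1
x=17: ŷ = -3 + 0.8·17 = 10.6; r = 9.6 − 10.6 = -1
x=19: ŷ = -3 + 0.8·19 = 12.2; r = 9.2 − 12.2 = -3
x=21: ŷ = -3 + 0.8·21 = 13.8; r = 16.8 − 13.8 = 3

2, -2, 1, -1, -3, 3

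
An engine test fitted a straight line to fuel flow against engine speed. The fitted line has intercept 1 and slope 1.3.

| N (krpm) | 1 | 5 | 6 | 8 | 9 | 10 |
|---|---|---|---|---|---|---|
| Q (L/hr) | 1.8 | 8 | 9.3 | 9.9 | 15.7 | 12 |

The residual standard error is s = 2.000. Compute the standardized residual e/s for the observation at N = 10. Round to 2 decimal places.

-1.00

ŷ = 1 + 1.3·10 = 14
e = 12 − 14 = -2
e/s = -2 / 2.000 = -1.00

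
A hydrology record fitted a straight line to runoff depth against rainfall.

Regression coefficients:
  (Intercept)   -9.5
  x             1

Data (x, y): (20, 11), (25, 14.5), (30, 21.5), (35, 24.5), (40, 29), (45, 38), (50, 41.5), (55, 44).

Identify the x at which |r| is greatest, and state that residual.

x = 45, r = 2.5

x=20: ŷ = -9.5 + 20 = 10.5; r = 11 − 10.5 = 0.5
x=25: ŷ = -9.5 + 25 = 15.5; r = 14.5 − 15.5 = -1
x=30: ŷ = -9.5 + 30 = 20.5; r = 21.5 − 20.5 = 1
x=35: ŷ = -9.5 + 35 = 25.5; r = 24.5 − 25.5 = -1
x=40: ŷ = -9.5 + 40 = 30.5; r = 29 − 30.5 = -1.5
x=45: ŷ = -9.5 + 45 = 35.5; r = 38 − 35.5 = 2.5
x=50: ŷ = -9.5 + 50 = 40.5; r = 41.5 − 40.5 = 1
x=55: ŷ = -9.5 + 55 = 45.5; r = 44 − 45.5 = -1.5
Largest |r| is 2.5 at x = 45, residual 2.5.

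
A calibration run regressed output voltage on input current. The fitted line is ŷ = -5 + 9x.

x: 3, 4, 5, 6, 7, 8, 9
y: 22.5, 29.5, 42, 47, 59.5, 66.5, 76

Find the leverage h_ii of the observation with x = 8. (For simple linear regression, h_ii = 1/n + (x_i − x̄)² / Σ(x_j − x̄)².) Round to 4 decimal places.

x̄ = (3 + 4 + 5 + 6 + 7 + 8 + 9)/7 = 6
Σ(x − x̄)² = 9 + 4 + 1 + 0 + 1 + 4 + 9 = 28
h = 1/7 + (2)²/28 = 0.142857 + 0.142857 = 0.2857

h = 0.2857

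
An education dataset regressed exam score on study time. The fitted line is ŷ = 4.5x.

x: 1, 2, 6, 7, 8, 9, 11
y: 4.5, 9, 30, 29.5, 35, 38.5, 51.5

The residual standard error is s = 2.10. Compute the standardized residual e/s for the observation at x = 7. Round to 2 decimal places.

-0.95

ŷ = 4.5·7 = 31.5
e = 29.5 − 31.5 = -2
e/s = -2 / 2.10 = -0.95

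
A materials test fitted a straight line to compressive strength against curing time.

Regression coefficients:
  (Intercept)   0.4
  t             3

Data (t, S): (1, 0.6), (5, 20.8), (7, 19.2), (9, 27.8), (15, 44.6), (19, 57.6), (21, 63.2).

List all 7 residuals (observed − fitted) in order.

t=1: ŷ = 0.4 + 3·1 = 3.4; e = 0.6 − 3.4 = -2.8
t=5: ŷ = 0.4 + 3·5 = 15.4; e = 20.8 − 15.4 = 5.4
t=7: ŷ = 0.4 + 3·7 = 21.4; e = 19.2 − 21.4 = -2.2
t=9: ŷ = 0.4 + 3·9 = 27.4; e = 27.8 − 27.4 = 0.4
t=15: ŷ = 0.4 + 3·15 = 45.4; e = 44.6 − 45.4 = -0.8
t=19: ŷ = 0.4 + 3·19 = 57.4; e = 57.6 − 57.4 = 0.2
t=21: ŷ = 0.4 + 3·21 = 63.4; e = 63.2 − 63.4 = -0.2

-2.8, 5.4, -2.2, 0.4, -0.8, 0.2, -0.2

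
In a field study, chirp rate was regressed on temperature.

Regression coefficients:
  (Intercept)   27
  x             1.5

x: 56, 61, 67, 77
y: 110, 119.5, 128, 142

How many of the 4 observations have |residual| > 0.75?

2

x=56: ŷ = 27 + 1.5·56 = 111; e = 110 − 111 = -1
x=61: ŷ = 27 + 1.5·61 = 118.5; e = 119.5 − 118.5 = 1
x=67: ŷ = 27 + 1.5·67 = 127.5; e = 128 − 127.5 = 0.5
x=77: ŷ = 27 + 1.5·77 = 142.5; e = 142 − 142.5 = -0.5
|e| > 0.75: x=56 (|e|=1), x=61 (|e|=1) → 2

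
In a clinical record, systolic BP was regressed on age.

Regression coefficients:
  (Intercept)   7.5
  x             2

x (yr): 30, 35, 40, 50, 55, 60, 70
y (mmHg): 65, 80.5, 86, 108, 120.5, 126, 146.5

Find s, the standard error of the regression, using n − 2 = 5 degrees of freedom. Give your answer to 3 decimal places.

x=30: ŷ = 7.5 + 2·30 = 67.5; e = 65 − 67.5 = -2.5
x=35: ŷ = 7.5 + 2·35 = 77.5; e = 80.5 − 77.5 = 3
x=40: ŷ = 7.5 + 2·40 = 87.5; e = 86 − 87.5 = -1.5
x=50: ŷ = 7.5 + 2·50 = 107.5; e = 108 − 107.5 = 0.5
x=55: ŷ = 7.5 + 2·55 = 117.5; e = 120.5 − 117.5 = 3
x=60: ŷ = 7.5 + 2·60 = 127.5; e = 126 − 127.5 = -1.5
x=70: ŷ = 7.5 + 2·70 = 147.5; e = 146.5 − 147.5 = -1
SSE = 6.25 + 9 + 2.25 + 0.25 + 9 + 2.25 + 1 = 30
s = √(30/5) = √6 ≈ 2.449

s = 2.449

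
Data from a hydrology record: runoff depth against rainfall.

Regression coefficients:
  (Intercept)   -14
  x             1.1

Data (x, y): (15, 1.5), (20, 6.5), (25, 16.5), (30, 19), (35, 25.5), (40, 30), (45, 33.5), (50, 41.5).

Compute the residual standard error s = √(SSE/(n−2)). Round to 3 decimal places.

x=15: ŷ = -14 + 1.1·15 = 2.5; r = 1.5 − 2.5 = -1
x=20: ŷ = -14 + 1.1·20 = 8; r = 6.5 − 8 = -1.5
x=25: ŷ = -14 + 1.1·25 = 13.5; r = 16.5 − 13.5 = 3
x=30: ŷ = -14 + 1.1·30 = 19; r = 19 − 19 = 0
x=35: ŷ = -14 + 1.1·35 = 24.5; r = 25.5 − 24.5 = 1
x=40: ŷ = -14 + 1.1·40 = 30; r = 30 − 30 = 0
x=45: ŷ = -14 + 1.1·45 = 35.5; r = 33.5 − 35.5 = -2
x=50: ŷ = -14 + 1.1·50 = 41; r = 41.5 − 41 = 0.5
SSE = 1 + 2.25 + 9 + 0 + 1 + 0 + 4 + 0.25 = 17.5
s = √(17.5/6) = √2.91667 ≈ 1.708

s = 1.708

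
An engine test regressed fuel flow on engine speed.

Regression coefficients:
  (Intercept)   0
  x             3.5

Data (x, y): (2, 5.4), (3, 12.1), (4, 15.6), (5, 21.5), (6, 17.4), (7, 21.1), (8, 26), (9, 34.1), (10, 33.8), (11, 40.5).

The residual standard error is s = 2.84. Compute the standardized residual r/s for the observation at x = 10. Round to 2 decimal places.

ŷ = 3.5·10 = 35
r = 33.8 − 35 = -1.2
r/s = -1.2 / 2.84 = -0.42

-0.42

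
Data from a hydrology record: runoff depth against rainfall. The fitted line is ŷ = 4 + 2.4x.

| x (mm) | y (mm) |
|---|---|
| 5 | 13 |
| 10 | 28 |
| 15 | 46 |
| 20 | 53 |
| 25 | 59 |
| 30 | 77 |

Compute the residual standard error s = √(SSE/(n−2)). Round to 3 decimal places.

s = 4.243

x=5: ŷ = 4 + 2.4·5 = 16; e = 13 − 16 = -3
x=10: ŷ = 4 + 2.4·10 = 28; e = 28 − 28 = 0
x=15: ŷ = 4 + 2.4·15 = 40; e = 46 − 40 = 6
x=20: ŷ = 4 + 2.4·20 = 52; e = 53 − 52 = 1
x=25: ŷ = 4 + 2.4·25 = 64; e = 59 − 64 = -5
x=30: ŷ = 4 + 2.4·30 = 76; e = 77 − 76 = 1
SSE = 9 + 0 + 36 + 1 + 25 + 1 = 72
s = √(72/4) = √18 ≈ 4.243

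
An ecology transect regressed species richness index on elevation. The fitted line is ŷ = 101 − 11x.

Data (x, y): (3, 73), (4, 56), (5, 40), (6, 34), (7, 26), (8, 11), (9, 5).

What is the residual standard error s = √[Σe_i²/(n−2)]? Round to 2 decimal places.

s = 4.00

x=3: ŷ = 101 − 11·3 = 68; e = 73 − 68 = 5
x=4: ŷ = 101 − 11·4 = 57; e = 56 − 57 = -1
x=5: ŷ = 101 − 11·5 = 46; e = 40 − 46 = -6
x=6: ŷ = 101 − 11·6 = 35; e = 34 − 35 = -1
x=7: ŷ = 101 − 11·7 = 24; e = 26 − 24 = 2
x=8: ŷ = 101 − 11·8 = 13; e = 11 − 13 = -2
x=9: ŷ = 101 − 11·9 = 2; e = 5 − 2 = 3
SSE = 25 + 1 + 36 + 1 + 4 + 4 + 9 = 80
s = √(80/5) = √16 ≈ 4.00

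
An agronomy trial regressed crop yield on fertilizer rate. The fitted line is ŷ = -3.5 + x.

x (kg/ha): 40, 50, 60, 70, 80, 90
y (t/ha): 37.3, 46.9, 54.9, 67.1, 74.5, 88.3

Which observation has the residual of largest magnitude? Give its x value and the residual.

x=40: ŷ = -3.5 + 40 = 36.5; e = 37.3 − 36.5 = 0.8
x=50: ŷ = -3.5 + 50 = 46.5; e = 46.9 − 46.5 = 0.4
x=60: ŷ = -3.5 + 60 = 56.5; e = 54.9 − 56.5 = -1.6
x=70: ŷ = -3.5 + 70 = 66.5; e = 67.1 − 66.5 = 0.6
x=80: ŷ = -3.5 + 80 = 76.5; e = 74.5 − 76.5 = -2
x=90: ŷ = -3.5 + 90 = 86.5; e = 88.3 − 86.5 = 1.8
Largest |e| is 2 at x = 80, residual -2.

x = 80, e = -2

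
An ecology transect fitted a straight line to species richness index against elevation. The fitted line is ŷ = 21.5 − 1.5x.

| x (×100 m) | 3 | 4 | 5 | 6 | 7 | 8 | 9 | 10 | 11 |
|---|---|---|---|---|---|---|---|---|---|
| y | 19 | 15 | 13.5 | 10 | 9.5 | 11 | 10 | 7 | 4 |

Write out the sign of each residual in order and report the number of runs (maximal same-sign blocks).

x=3: ŷ = 21.5 − 1.5·3 = 17; r = 19 − 17 = 2
x=4: ŷ = 21.5 − 1.5·4 = 15.5; r = 15 − 15.5 = -0.5
x=5: ŷ = 21.5 − 1.5·5 = 14; r = 13.5 − 14 = -0.5
x=6: ŷ = 21.5 − 1.5·6 = 12.5; r = 10 − 12.5 = -2.5
x=7: ŷ = 21.5 − 1.5·7 = 11; r = 9.5 − 11 = -1.5
x=8: ŷ = 21.5 − 1.5·8 = 9.5; r = 11 − 9.5 = 1.5
x=9: ŷ = 21.5 − 1.5·9 = 8; r = 10 − 8 = 2
x=10: ŷ = 21.5 − 1.5·10 = 6.5; r = 7 − 6.5 = 0.5
x=11: ŷ = 21.5 − 1.5·11 = 5; r = 4 − 5 = -1
Signs: + − − − − + + + −
Runs: +×1, −×4, +×3, −×1 → 4

4 runs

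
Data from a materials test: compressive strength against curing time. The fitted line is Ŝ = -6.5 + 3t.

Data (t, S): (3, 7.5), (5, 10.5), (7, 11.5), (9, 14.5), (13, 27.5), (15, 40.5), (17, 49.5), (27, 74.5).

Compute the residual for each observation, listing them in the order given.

t=3: Ŝ = -6.5 + 3·3 = 2.5; e = 7.5 − 2.5 = 5
t=5: Ŝ = -6.5 + 3·5 = 8.5; e = 10.5 − 8.5 = 2
t=7: Ŝ = -6.5 + 3·7 = 14.5; e = 11.5 − 14.5 = -3
t=9: Ŝ = -6.5 + 3·9 = 20.5; e = 14.5 − 20.5 = -6
t=13: Ŝ = -6.5 + 3·13 = 32.5; e = 27.5 − 32.5 = -5
t=15: Ŝ = -6.5 + 3·15 = 38.5; e = 40.5 − 38.5 = 2
t=17: Ŝ = -6.5 + 3·17 = 44.5; e = 49.5 − 44.5 = 5
t=27: Ŝ = -6.5 + 3·27 = 74.5; e = 74.5 − 74.5 = 0

5, 2, -3, -6, -5, 2, 5, 0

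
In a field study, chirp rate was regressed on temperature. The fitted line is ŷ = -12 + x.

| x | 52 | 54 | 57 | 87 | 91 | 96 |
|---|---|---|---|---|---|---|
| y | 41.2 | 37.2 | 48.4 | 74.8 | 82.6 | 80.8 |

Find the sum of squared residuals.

x=52: ŷ = -12 + 52 = 40; r = 41.2 − 40 = 1.2
x=54: ŷ = -12 + 54 = 42; r = 37.2 − 42 = -4.8
x=57: ŷ = -12 + 57 = 45; r = 48.4 − 45 = 3.4
x=87: ŷ = -12 + 87 = 75; r = 74.8 − 75 = -0.2
x=91: ŷ = -12 + 91 = 79; r = 82.6 − 79 = 3.6
x=96: ŷ = -12 + 96 = 84; r = 80.8 − 84 = -3.2
SSE = 1.44 + 23.04 + 11.56 + 0.04 + 12.96 + 10.24 = 59.28

SSE = 59.28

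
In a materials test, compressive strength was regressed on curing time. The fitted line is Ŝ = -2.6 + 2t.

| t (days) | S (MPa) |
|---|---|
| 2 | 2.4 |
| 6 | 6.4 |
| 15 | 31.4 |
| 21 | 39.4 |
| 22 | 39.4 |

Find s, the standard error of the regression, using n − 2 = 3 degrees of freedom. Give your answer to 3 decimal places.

s = 3.162

t=2: Ŝ = -2.6 + 2·2 = 1.4; e = 2.4 − 1.4 = 1
t=6: Ŝ = -2.6 + 2·6 = 9.4; e = 6.4 − 9.4 = -3
t=15: Ŝ = -2.6 + 2·15 = 27.4; e = 31.4 − 27.4 = 4
t=21: Ŝ = -2.6 + 2·21 = 39.4; e = 39.4 − 39.4 = 0
t=22: Ŝ = -2.6 + 2·22 = 41.4; e = 39.4 − 41.4 = -2
SSE = 1 + 9 + 16 + 0 + 4 = 30
s = √(30/3) = √10 ≈ 3.162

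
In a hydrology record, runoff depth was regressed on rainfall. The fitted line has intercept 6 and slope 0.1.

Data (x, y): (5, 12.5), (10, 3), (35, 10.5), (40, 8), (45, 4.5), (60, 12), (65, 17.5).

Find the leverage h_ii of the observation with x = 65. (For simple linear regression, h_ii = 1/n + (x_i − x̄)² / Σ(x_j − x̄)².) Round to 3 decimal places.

x̄ = (5 + 10 + 35 + 40 + 45 + 60 + 65)/7 = 37.1429
Σ(x − x̄)² = 1033.16 + 736.735 + 4.59184 + 8.16327 + 61.7347 + 522.449 + 776.02 = 3142.86
h = 1/7 + (27.8571)²/3142.86 = 0.142857 + 0.246916 = 0.390

h = 0.390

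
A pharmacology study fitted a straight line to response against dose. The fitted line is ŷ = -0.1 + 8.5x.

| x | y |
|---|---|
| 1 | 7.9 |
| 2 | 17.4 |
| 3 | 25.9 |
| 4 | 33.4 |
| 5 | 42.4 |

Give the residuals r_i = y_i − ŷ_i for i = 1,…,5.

-0.5, 0.5, 0.5, -0.5, 0

x=1: ŷ = -0.1 + 8.5·1 = 8.4; r = 7.9 − 8.4 = -0.5
x=2: ŷ = -0.1 + 8.5·2 = 16.9; r = 17.4 − 16.9 = 0.5
x=3: ŷ = -0.1 + 8.5·3 = 25.4; r = 25.9 − 25.4 = 0.5
x=4: ŷ = -0.1 + 8.5·4 = 33.9; r = 33.4 − 33.9 = -0.5
x=5: ŷ = -0.1 + 8.5·5 = 42.4; r = 42.4 − 42.4 = 0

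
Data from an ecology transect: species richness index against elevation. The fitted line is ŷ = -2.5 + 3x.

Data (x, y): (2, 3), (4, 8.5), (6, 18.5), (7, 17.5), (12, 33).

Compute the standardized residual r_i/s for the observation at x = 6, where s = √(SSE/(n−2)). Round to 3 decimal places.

1.532

x=2: ŷ = -2.5 + 3·2 = 3.5; r = 3 − 3.5 = -0.5
x=4: ŷ = -2.5 + 3·4 = 9.5; r = 8.5 − 9.5 = -1
x=6: ŷ = -2.5 + 3·6 = 15.5; r = 18.5 − 15.5 = 3
x=7: ŷ = -2.5 + 3·7 = 18.5; r = 17.5 − 18.5 = -1
x=12: ŷ = -2.5 + 3·12 = 33.5; r = 33 − 33.5 = -0.5
SSE = 0.25 + 1 + 9 + 1 + 0.25 = 11.5
s = √(11.5/3) = 1.95789
r/s = 3 / 1.95789 = 1.532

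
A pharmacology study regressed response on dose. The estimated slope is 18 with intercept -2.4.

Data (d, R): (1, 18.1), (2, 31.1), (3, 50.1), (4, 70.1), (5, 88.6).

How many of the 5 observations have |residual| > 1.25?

3

d=1: ŷ = -2.4 + 18·1 = 15.6; e = 18.1 − 15.6 = 2.5
d=2: ŷ = -2.4 + 18·2 = 33.6; e = 31.1 − 33.6 = -2.5
d=3: ŷ = -2.4 + 18·3 = 51.6; e = 50.1 − 51.6 = -1.5
d=4: ŷ = -2.4 + 18·4 = 69.6; e = 70.1 − 69.6 = 0.5
d=5: ŷ = -2.4 + 18·5 = 87.6; e = 88.6 − 87.6 = 1
|e| > 1.25: d=1 (|e|=2.5), d=2 (|e|=2.5), d=3 (|e|=1.5) → 3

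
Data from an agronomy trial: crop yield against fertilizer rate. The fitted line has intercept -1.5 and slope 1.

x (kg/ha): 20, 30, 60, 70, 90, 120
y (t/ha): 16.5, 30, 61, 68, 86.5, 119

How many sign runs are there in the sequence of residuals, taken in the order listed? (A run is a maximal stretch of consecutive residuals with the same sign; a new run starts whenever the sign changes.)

4 runs

x=20: ŷ = -1.5 + 20 = 18.5; e = 16.5 − 18.5 = -2
x=30: ŷ = -1.5 + 30 = 28.5; e = 30 − 28.5 = 1.5
x=60: ŷ = -1.5 + 60 = 58.5; e = 61 − 58.5 = 2.5
x=70: ŷ = -1.5 + 70 = 68.5; e = 68 − 68.5 = -0.5
x=90: ŷ = -1.5 + 90 = 88.5; e = 86.5 − 88.5 = -2
x=120: ŷ = -1.5 + 120 = 118.5; e = 119 − 118.5 = 0.5
Signs: − + + − − +
Runs: −×1, +×2, −×2, +×1 → 4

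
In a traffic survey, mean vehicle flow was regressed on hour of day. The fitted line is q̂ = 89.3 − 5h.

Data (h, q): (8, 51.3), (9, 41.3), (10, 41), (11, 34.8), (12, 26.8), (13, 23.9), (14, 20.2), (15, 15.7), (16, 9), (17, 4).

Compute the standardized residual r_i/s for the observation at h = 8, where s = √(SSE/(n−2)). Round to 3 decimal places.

1.120

h=8: q̂ = 89.3 − 5·8 = 49.3; r = 51.3 − 49.3 = 2
h=9: q̂ = 89.3 − 5·9 = 44.3; r = 41.3 − 44.3 = -3
h=10: q̂ = 89.3 − 5·10 = 39.3; r = 41 − 39.3 = 1.7
h=11: q̂ = 89.3 − 5·11 = 34.3; r = 34.8 − 34.3 = 0.5
h=12: q̂ = 89.3 − 5·12 = 29.3; r = 26.8 − 29.3 = -2.5
h=13: q̂ = 89.3 − 5·13 = 24.3; r = 23.9 − 24.3 = -0.4
h=14: q̂ = 89.3 − 5·14 = 19.3; r = 20.2 − 19.3 = 0.9
h=15: q̂ = 89.3 − 5·15 = 14.3; r = 15.7 − 14.3 = 1.4
h=16: q̂ = 89.3 − 5·16 = 9.3; r = 9 − 9.3 = -0.3
h=17: q̂ = 89.3 − 5·17 = 4.3; r = 4 − 4.3 = -0.3
SSE = 4 + 9 + 2.89 + 0.25 + 6.25 + 0.16 + 0.81 + 1.96 + 0.09 + 0.09 = 25.5
s = √(25.5/8) = 1.78536
r/s = 2 / 1.78536 = 1.120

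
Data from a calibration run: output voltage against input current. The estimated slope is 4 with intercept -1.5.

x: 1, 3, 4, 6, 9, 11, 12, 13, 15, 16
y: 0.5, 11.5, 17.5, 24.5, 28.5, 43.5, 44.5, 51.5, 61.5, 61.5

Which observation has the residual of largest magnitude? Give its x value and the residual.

x=1: ŷ = -1.5 + 4·1 = 2.5; e = 0.5 − 2.5 = -2
x=3: ŷ = -1.5 + 4·3 = 10.5; e = 11.5 − 10.5 = 1
x=4: ŷ = -1.5 + 4·4 = 14.5; e = 17.5 − 14.5 = 3
x=6: ŷ = -1.5 + 4·6 = 22.5; e = 24.5 − 22.5 = 2
x=9: ŷ = -1.5 + 4·9 = 34.5; e = 28.5 − 34.5 = -6
x=11: ŷ = -1.5 + 4·11 = 42.5; e = 43.5 − 42.5 = 1
x=12: ŷ = -1.5 + 4·12 = 46.5; e = 44.5 − 46.5 = -2
x=13: ŷ = -1.5 + 4·13 = 50.5; e = 51.5 − 50.5 = 1
x=15: ŷ = -1.5 + 4·15 = 58.5; e = 61.5 − 58.5 = 3
x=16: ŷ = -1.5 + 4·16 = 62.5; e = 61.5 − 62.5 = -1
Largest |e| is 6 at x = 9, residual -6.

x = 9, e = -6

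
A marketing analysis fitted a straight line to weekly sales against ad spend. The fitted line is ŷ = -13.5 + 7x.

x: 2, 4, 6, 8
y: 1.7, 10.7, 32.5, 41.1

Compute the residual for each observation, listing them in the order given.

x=2: ŷ = -13.5 + 7·2 = 0.5; r = 1.7 − 0.5 = 1.2
x=4: ŷ = -13.5 + 7·4 = 14.5; r = 10.7 − 14.5 = -3.8
x=6: ŷ = -13.5 + 7·6 = 28.5; r = 32.5 − 28.5 = 4
x=8: ŷ = -13.5 + 7·8 = 42.5; r = 41.1 − 42.5 = -1.4

1.2, -3.8, 4, -1.4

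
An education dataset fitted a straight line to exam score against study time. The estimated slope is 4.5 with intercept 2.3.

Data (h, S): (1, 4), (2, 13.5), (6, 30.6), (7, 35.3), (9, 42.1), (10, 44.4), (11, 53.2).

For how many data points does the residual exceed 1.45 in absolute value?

4

h=1: Ŝ = 2.3 + 4.5·1 = 6.8; r = 4 − 6.8 = -2.8
h=2: Ŝ = 2.3 + 4.5·2 = 11.3; r = 13.5 − 11.3 = 2.2
h=6: Ŝ = 2.3 + 4.5·6 = 29.3; r = 30.6 − 29.3 = 1.3
h=7: Ŝ = 2.3 + 4.5·7 = 33.8; r = 35.3 − 33.8 = 1.5
h=9: Ŝ = 2.3 + 4.5·9 = 42.8; r = 42.1 − 42.8 = -0.7
h=10: Ŝ = 2.3 + 4.5·10 = 47.3; r = 44.4 − 47.3 = -2.9
h=11: Ŝ = 2.3 + 4.5·11 = 51.8; r = 53.2 − 51.8 = 1.4
|r| > 1.45: h=1 (|r|=2.8), h=2 (|r|=2.2), h=7 (|r|=1.5), h=10 (|r|=2.9) → 4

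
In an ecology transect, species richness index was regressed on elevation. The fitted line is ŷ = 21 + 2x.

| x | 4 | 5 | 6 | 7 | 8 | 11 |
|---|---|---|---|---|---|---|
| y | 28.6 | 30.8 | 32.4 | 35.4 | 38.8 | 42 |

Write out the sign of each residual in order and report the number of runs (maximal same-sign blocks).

3 runs

x=4: ŷ = 21 + 2·4 = 29; r = 28.6 − 29 = -0.4
x=5: ŷ = 21 + 2·5 = 31; r = 30.8 − 31 = -0.2
x=6: ŷ = 21 + 2·6 = 33; r = 32.4 − 33 = -0.6
x=7: ŷ = 21 + 2·7 = 35; r = 35.4 − 35 = 0.4
x=8: ŷ = 21 + 2·8 = 37; r = 38.8 − 37 = 1.8
x=11: ŷ = 21 + 2·11 = 43; r = 42 − 43 = -1
Signs: − − − + + −
Runs: −×3, +×2, −×1 → 3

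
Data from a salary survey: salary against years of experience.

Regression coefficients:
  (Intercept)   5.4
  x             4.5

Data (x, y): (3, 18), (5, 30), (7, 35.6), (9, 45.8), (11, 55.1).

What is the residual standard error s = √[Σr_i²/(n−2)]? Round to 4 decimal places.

x=3: ŷ = 5.4 + 4.5·3 = 18.9; r = 18 − 18.9 = -0.9
x=5: ŷ = 5.4 + 4.5·5 = 27.9; r = 30 − 27.9 = 2.1
x=7: ŷ = 5.4 + 4.5·7 = 36.9; r = 35.6 − 36.9 = -1.3
x=9: ŷ = 5.4 + 4.5·9 = 45.9; r = 45.8 − 45.9 = -0.1
x=11: ŷ = 5.4 + 4.5·11 = 54.9; r = 55.1 − 54.9 = 0.2
SSE = 0.81 + 4.41 + 1.69 + 0.01 + 0.04 = 6.96
s = √(6.96/3) = √2.32 ≈ 1.5232

s = 1.5232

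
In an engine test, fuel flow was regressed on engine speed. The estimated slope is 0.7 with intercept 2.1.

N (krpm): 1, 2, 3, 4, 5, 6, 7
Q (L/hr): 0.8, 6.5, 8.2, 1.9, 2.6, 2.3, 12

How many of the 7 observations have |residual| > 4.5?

1

N=1: ŷ = 2.1 + 0.7·1 = 2.8; e = 0.8 − 2.8 = -2
N=2: ŷ = 2.1 + 0.7·2 = 3.5; e = 6.5 − 3.5 = 3
N=3: ŷ = 2.1 + 0.7·3 = 4.2; e = 8.2 − 4.2 = 4
N=4: ŷ = 2.1 + 0.7·4 = 4.9; e = 1.9 − 4.9 = -3
N=5: ŷ = 2.1 + 0.7·5 = 5.6; e = 2.6 − 5.6 = -3
N=6: ŷ = 2.1 + 0.7·6 = 6.3; e = 2.3 − 6.3 = -4
N=7: ŷ = 2.1 + 0.7·7 = 7; e = 12 − 7 = 5
|e| > 4.5: N=7 (|e|=5) → 1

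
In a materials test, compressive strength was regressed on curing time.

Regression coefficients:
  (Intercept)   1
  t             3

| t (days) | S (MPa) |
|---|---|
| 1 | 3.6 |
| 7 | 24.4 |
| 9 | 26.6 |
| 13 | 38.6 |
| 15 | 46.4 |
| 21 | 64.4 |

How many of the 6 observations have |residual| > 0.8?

t=1: Ŝ = 1 + 3·1 = 4; r = 3.6 − 4 = -0.4
t=7: Ŝ = 1 + 3·7 = 22; r = 24.4 − 22 = 2.4
t=9: Ŝ = 1 + 3·9 = 28; r = 26.6 − 28 = -1.4
t=13: Ŝ = 1 + 3·13 = 40; r = 38.6 − 40 = -1.4
t=15: Ŝ = 1 + 3·15 = 46; r = 46.4 − 46 = 0.4
t=21: Ŝ = 1 + 3·21 = 64; r = 64.4 − 64 = 0.4
|r| > 0.8: t=7 (|r|=2.4), t=9 (|r|=1.4), t=13 (|r|=1.4) → 3

3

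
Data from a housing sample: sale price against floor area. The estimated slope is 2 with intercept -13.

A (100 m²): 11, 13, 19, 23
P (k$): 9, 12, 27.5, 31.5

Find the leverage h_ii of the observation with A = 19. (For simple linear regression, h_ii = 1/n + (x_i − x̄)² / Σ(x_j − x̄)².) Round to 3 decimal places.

h = 0.319

Ā = (11 + 13 + 19 + 23)/4 = 16.5
Σ(A − Ā)² = 30.25 + 12.25 + 6.25 + 42.25 = 91
h = 1/4 + (2.5)²/91 = 0.25 + 0.0686813 = 0.319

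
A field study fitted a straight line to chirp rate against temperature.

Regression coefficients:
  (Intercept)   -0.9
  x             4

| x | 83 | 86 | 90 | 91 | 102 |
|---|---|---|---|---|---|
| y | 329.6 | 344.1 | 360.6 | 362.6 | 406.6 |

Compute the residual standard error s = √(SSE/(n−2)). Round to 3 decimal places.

x=83: ŷ = -0.9 + 4·83 = 331.1; e = 329.6 − 331.1 = -1.5
x=86: ŷ = -0.9 + 4·86 = 343.1; e = 344.1 − 343.1 = 1
x=90: ŷ = -0.9 + 4·90 = 359.1; e = 360.6 − 359.1 = 1.5
x=91: ŷ = -0.9 + 4·91 = 363.1; e = 362.6 − 363.1 = -0.5
x=102: ŷ = -0.9 + 4·102 = 407.1; e = 406.6 − 407.1 = -0.5
SSE = 2.25 + 1 + 2.25 + 0.25 + 0.25 = 6
s = √(6/3) = √2 ≈ 1.414

s = 1.414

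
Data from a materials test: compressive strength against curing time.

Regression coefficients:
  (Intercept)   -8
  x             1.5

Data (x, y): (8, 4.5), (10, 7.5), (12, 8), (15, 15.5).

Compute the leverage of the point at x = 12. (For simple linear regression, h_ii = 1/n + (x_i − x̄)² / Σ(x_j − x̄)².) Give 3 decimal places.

x̄ = (8 + 10 + 12 + 15)/4 = 11.25
Σ(x − x̄)² = 10.5625 + 1.5625 + 0.5625 + 14.0625 = 26.75
h = 1/4 + (0.75)²/26.75 = 0.25 + 0.021028 = 0.271

h = 0.271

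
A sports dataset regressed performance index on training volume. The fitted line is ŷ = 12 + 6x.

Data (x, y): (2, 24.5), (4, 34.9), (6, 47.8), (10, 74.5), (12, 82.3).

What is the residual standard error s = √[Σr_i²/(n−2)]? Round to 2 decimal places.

x=2: ŷ = 12 + 6·2 = 24; r = 24.5 − 24 = 0.5
x=4: ŷ = 12 + 6·4 = 36; r = 34.9 − 36 = -1.1
x=6: ŷ = 12 + 6·6 = 48; r = 47.8 − 48 = -0.2
x=10: ŷ = 12 + 6·10 = 72; r = 74.5 − 72 = 2.5
x=12: ŷ = 12 + 6·12 = 84; r = 82.3 − 84 = -1.7
SSE = 0.25 + 1.21 + 0.04 + 6.25 + 2.89 = 10.64
s = √(10.64/3) = √3.54667 ≈ 1.88

s = 1.88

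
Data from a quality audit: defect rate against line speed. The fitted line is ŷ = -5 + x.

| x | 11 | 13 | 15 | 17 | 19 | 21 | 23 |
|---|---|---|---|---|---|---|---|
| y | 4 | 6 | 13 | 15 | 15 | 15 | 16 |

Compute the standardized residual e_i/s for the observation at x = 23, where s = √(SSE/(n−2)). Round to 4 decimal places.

-0.7906

x=11: ŷ = -5 + 11 = 6; e = 4 − 6 = -2
x=13: ŷ = -5 + 13 = 8; e = 6 − 8 = -2
x=15: ŷ = -5 + 15 = 10; e = 13 − 10 = 3
x=17: ŷ = -5 + 17 = 12; e = 15 − 12 = 3
x=19: ŷ = -5 + 19 = 14; e = 15 − 14 = 1
x=21: ŷ = -5 + 21 = 16; e = 15 − 16 = -1
x=23: ŷ = -5 + 23 = 18; e = 16 − 18 = -2
SSE = 4 + 4 + 9 + 9 + 1 + 1 + 4 = 32
s = √(32/5) = 2.52982
e/s = -2 / 2.52982 = -0.7906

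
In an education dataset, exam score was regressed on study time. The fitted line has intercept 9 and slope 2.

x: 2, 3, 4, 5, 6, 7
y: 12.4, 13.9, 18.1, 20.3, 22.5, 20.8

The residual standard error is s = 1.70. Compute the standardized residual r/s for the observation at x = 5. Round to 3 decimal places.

ŷ = 9 + 2·5 = 19
r = 20.3 − 19 = 1.3
r/s = 1.3 / 1.70 = 0.765

0.765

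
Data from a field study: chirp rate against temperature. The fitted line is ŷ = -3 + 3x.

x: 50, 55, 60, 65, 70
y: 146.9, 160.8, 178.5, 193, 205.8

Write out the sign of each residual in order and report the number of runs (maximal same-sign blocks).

3 runs

x=50: ŷ = -3 + 3·50 = 147; e = 146.9 − 147 = -0.1
x=55: ŷ = -3 + 3·55 = 162; e = 160.8 − 162 = -1.2
x=60: ŷ = -3 + 3·60 = 177; e = 178.5 − 177 = 1.5
x=65: ŷ = -3 + 3·65 = 192; e = 193 − 192 = 1
x=70: ŷ = -3 + 3·70 = 207; e = 205.8 − 207 = -1.2
Signs: − − + + −
Runs: −×2, +×2, −×1 → 3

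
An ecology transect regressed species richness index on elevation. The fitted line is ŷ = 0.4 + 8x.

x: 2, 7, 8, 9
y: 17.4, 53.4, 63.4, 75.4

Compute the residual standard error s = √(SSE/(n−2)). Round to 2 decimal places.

x=2: ŷ = 0.4 + 8·2 = 16.4; r = 17.4 − 16.4 = 1
x=7: ŷ = 0.4 + 8·7 = 56.4; r = 53.4 − 56.4 = -3
x=8: ŷ = 0.4 + 8·8 = 64.4; r = 63.4 − 64.4 = -1
x=9: ŷ = 0.4 + 8·9 = 72.4; r = 75.4 − 72.4 = 3
SSE = 1 + 9 + 1 + 9 = 20
s = √(20/2) = √10 ≈ 3.16

s = 3.16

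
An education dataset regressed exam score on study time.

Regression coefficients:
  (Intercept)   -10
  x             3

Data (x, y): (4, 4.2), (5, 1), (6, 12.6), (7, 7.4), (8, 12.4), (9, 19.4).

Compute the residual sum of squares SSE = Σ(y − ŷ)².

x=4: ŷ = -10 + 3·4 = 2; e = 4.2 − 2 = 2.2
x=5: ŷ = -10 + 3·5 = 5; e = 1 − 5 = -4
x=6: ŷ = -10 + 3·6 = 8; e = 12.6 − 8 = 4.6
x=7: ŷ = -10 + 3·7 = 11; e = 7.4 − 11 = -3.6
x=8: ŷ = -10 + 3·8 = 14; e = 12.4 − 14 = -1.6
x=9: ŷ = -10 + 3·9 = 17; e = 19.4 − 17 = 2.4
SSE = 4.84 + 16 + 21.16 + 12.96 + 2.56 + 5.76 = 63.28

SSE = 63.28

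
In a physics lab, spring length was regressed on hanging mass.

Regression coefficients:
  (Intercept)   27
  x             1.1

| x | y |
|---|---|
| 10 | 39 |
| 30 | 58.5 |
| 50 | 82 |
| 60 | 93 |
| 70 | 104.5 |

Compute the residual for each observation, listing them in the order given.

1, -1.5, 0, 0, 0.5

x=10: ŷ = 27 + 1.1·10 = 38; r = 39 − 38 = 1
x=30: ŷ = 27 + 1.1·30 = 60; r = 58.5 − 60 = -1.5
x=50: ŷ = 27 + 1.1·50 = 82; r = 82 − 82 = 0
x=60: ŷ = 27 + 1.1·60 = 93; r = 93 − 93 = 0
x=70: ŷ = 27 + 1.1·70 = 104; r = 104.5 − 104 = 0.5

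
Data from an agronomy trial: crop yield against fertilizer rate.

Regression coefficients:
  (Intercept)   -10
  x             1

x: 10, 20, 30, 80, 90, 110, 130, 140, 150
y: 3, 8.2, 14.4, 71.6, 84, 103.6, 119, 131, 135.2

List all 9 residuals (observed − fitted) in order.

x=10: ŷ = -10 + 10 = 0; r = 3 − 0 = 3
x=20: ŷ = -10 + 20 = 10; r = 8.2 − 10 = -1.8
x=30: ŷ = -10 + 30 = 20; r = 14.4 − 20 = -5.6
x=80: ŷ = -10 + 80 = 70; r = 71.6 − 70 = 1.6
x=90: ŷ = -10 + 90 = 80; r = 84 − 80 = 4
x=110: ŷ = -10 + 110 = 100; r = 103.6 − 100 = 3.6
x=130: ŷ = -10 + 130 = 120; r = 119 − 120 = -1
x=140: ŷ = -10 + 140 = 130; r = 131 − 130 = 1
x=150: ŷ = -10 + 150 = 140; r = 135.2 − 140 = -4.8

3, -1.8, -5.6, 1.6, 4, 3.6, -1, 1, -4.8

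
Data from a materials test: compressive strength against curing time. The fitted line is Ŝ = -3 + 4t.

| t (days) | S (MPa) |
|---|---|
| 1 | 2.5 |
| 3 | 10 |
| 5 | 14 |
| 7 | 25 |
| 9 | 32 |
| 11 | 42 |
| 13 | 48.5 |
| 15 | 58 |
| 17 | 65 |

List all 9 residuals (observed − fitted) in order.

t=1: Ŝ = -3 + 4·1 = 1; e = 2.5 − 1 = 1.5
t=3: Ŝ = -3 + 4·3 = 9; e = 10 − 9 = 1
t=5: Ŝ = -3 + 4·5 = 17; e = 14 − 17 = -3
t=7: Ŝ = -3 + 4·7 = 25; e = 25 − 25 = 0
t=9: Ŝ = -3 + 4·9 = 33; e = 32 − 33 = -1
t=11: Ŝ = -3 + 4·11 = 41; e = 42 − 41 = 1
t=13: Ŝ = -3 + 4·13 = 49; e = 48.5 − 49 = -0.5
t=15: Ŝ = -3 + 4·15 = 57; e = 58 − 57 = 1
t=17: Ŝ = -3 + 4·17 = 65; e = 65 − 65 = 0

1.5, 1, -3, 0, -1, 1, -0.5, 1, 0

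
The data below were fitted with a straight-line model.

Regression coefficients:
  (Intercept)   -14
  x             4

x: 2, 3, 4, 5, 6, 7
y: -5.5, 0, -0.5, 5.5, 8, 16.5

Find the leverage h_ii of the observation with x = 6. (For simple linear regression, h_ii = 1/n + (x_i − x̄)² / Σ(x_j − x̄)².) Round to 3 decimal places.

h = 0.295

x̄ = (2 + 3 + 4 + 5 + 6 + 7)/6 = 4.5
Σ(x − x̄)² = 6.25 + 2.25 + 0.25 + 0.25 + 2.25 + 6.25 = 17.5
h = 1/6 + (1.5)²/17.5 = 0.166667 + 0.128571 = 0.295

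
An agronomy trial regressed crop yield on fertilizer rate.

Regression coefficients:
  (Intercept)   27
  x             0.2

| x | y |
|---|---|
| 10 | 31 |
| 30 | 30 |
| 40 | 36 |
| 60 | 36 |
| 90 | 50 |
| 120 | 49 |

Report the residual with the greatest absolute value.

e = 5

x=10: ŷ = 27 + 0.2·10 = 29; e = 31 − 29 = 2
x=30: ŷ = 27 + 0.2·30 = 33; e = 30 − 33 = -3
x=40: ŷ = 27 + 0.2·40 = 35; e = 36 − 35 = 1
x=60: ŷ = 27 + 0.2·60 = 39; e = 36 − 39 = -3
x=90: ŷ = 27 + 0.2·90 = 45; e = 50 − 45 = 5
x=120: ŷ = 27 + 0.2·120 = 51; e = 49 − 51 = -2
Largest |e| is 5 at x = 90, residual 5.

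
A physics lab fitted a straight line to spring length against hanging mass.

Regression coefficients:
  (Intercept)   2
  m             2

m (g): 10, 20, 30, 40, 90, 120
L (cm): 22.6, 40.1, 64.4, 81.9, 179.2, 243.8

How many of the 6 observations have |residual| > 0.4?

m=10: ŷ = 2 + 2·10 = 22; e = 22.6 − 22 = 0.6
m=20: ŷ = 2 + 2·20 = 42; e = 40.1 − 42 = -1.9
m=30: ŷ = 2 + 2·30 = 62; e = 64.4 − 62 = 2.4
m=40: ŷ = 2 + 2·40 = 82; e = 81.9 − 82 = -0.1
m=90: ŷ = 2 + 2·90 = 182; e = 179.2 − 182 = -2.8
m=120: ŷ = 2 + 2·120 = 242; e = 243.8 − 242 = 1.8
|e| > 0.4: m=10 (|e|=0.6), m=20 (|e|=1.9), m=30 (|e|=2.4), m=90 (|e|=2.8), m=120 (|e|=1.8) → 5

5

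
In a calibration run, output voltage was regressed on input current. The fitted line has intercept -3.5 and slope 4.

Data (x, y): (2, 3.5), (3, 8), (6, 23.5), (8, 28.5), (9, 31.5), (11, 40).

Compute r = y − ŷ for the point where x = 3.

r = -0.5

ŷ = -3.5 + 4·3 = 8.5
r = 8 − 8.5 = -0.5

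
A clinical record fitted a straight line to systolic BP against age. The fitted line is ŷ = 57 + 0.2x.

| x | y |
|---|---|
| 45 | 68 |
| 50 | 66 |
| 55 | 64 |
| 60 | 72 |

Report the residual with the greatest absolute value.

e = -4

x=45: ŷ = 57 + 0.2·45 = 66; e = 68 − 66 = 2
x=50: ŷ = 57 + 0.2·50 = 67; e = 66 − 67 = -1
x=55: ŷ = 57 + 0.2·55 = 68; e = 64 − 68 = -4
x=60: ŷ = 57 + 0.2·60 = 69; e = 72 − 69 = 3
Largest |e| is 4 at x = 55, residual -4.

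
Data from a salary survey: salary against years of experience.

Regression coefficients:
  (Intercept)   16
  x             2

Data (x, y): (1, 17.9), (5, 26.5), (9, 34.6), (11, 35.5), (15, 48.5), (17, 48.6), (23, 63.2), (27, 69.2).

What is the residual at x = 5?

e = 0.5

ŷ = 16 + 2·5 = 26
e = 26.5 − 26 = 0.5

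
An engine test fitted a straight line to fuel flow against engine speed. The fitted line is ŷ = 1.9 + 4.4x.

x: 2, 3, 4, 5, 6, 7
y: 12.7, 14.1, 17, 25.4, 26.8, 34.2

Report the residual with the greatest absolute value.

x=2: ŷ = 1.9 + 4.4·2 = 10.7; r = 12.7 − 10.7 = 2
x=3: ŷ = 1.9 + 4.4·3 = 15.1; r = 14.1 − 15.1 = -1
x=4: ŷ = 1.9 + 4.4·4 = 19.5; r = 17 − 19.5 = -2.5
x=5: ŷ = 1.9 + 4.4·5 = 23.9; r = 25.4 − 23.9 = 1.5
x=6: ŷ = 1.9 + 4.4·6 = 28.3; r = 26.8 − 28.3 = -1.5
x=7: ŷ = 1.9 + 4.4·7 = 32.7; r = 34.2 − 32.7 = 1.5
Largest |r| is 2.5 at x = 4, residual -2.5.

r = -2.5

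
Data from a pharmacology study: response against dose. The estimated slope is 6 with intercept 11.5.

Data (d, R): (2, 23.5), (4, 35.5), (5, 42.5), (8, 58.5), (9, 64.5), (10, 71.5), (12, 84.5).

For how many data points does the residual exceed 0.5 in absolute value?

d=2: ŷ = 11.5 + 6·2 = 23.5; e = 23.5 − 23.5 = 0
d=4: ŷ = 11.5 + 6·4 = 35.5; e = 35.5 − 35.5 = 0
d=5: ŷ = 11.5 + 6·5 = 41.5; e = 42.5 − 41.5 = 1
d=8: ŷ = 11.5 + 6·8 = 59.5; e = 58.5 − 59.5 = -1
d=9: ŷ = 11.5 + 6·9 = 65.5; e = 64.5 − 65.5 = -1
d=10: ŷ = 11.5 + 6·10 = 71.5; e = 71.5 − 71.5 = 0
d=12: ŷ = 11.5 + 6·12 = 83.5; e = 84.5 − 83.5 = 1
|e| > 0.5: d=5 (|e|=1), d=8 (|e|=1), d=9 (|e|=1), d=12 (|e|=1) → 4

4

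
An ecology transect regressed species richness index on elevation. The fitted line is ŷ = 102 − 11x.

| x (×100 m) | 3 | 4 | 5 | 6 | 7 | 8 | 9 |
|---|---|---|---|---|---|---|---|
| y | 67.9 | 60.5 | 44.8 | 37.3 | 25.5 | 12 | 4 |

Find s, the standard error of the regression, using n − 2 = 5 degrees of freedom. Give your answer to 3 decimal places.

x=3: ŷ = 102 − 11·3 = 69; e = 67.9 − 69 = -1.1
x=4: ŷ = 102 − 11·4 = 58; e = 60.5 − 58 = 2.5
x=5: ŷ = 102 − 11·5 = 47; e = 44.8 − 47 = -2.2
x=6: ŷ = 102 − 11·6 = 36; e = 37.3 − 36 = 1.3
x=7: ŷ = 102 − 11·7 = 25; e = 25.5 − 25 = 0.5
x=8: ŷ = 102 − 11·8 = 14; e = 12 − 14 = -2
x=9: ŷ = 102 − 11·9 = 3; e = 4 − 3 = 1
SSE = 1.21 + 6.25 + 4.84 + 1.69 + 0.25 + 4 + 1 = 19.24
s = √(19.24/5) = √3.848 ≈ 1.962

s = 1.962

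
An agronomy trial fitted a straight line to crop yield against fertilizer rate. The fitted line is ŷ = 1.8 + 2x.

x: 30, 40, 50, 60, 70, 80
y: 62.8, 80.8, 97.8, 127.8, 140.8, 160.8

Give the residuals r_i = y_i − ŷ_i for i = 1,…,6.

1, -1, -4, 6, -1, -1

x=30: ŷ = 1.8 + 2·30 = 61.8; r = 62.8 − 61.8 = 1
x=40: ŷ = 1.8 + 2·40 = 81.8; r = 80.8 − 81.8 = -1
x=50: ŷ = 1.8 + 2·50 = 101.8; r = 97.8 − 101.8 = -4
x=60: ŷ = 1.8 + 2·60 = 121.8; r = 127.8 − 121.8 = 6
x=70: ŷ = 1.8 + 2·70 = 141.8; r = 140.8 − 141.8 = -1
x=80: ŷ = 1.8 + 2·80 = 161.8; r = 160.8 − 161.8 = -1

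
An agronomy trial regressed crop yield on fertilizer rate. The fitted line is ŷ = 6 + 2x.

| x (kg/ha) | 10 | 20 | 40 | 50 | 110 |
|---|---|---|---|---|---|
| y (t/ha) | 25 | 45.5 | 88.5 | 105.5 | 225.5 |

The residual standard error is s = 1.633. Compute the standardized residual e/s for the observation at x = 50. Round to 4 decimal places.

-0.3062

ŷ = 6 + 2·50 = 106
e = 105.5 − 106 = -0.5
e/s = -0.5 / 1.633 = -0.3062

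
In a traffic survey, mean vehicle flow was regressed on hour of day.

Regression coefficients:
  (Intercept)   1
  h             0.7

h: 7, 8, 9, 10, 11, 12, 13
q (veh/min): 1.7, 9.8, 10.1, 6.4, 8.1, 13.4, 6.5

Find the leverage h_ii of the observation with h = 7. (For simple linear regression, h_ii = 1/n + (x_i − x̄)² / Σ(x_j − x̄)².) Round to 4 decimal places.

h̄ = (7 + 8 + 9 + 10 + 11 + 12 + 13)/7 = 10
Σ(h − h̄)² = 9 + 4 + 1 + 0 + 1 + 4 + 9 = 28
h = 1/7 + (-3)²/28 = 0.142857 + 0.321429 = 0.4643

h = 0.4643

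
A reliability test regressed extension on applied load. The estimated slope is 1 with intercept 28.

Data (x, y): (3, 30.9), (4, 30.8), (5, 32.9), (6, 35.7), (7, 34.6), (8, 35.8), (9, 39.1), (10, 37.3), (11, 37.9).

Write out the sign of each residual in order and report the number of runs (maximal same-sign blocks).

5 runs

x=3: ŷ = 28 + 3 = 31; r = 30.9 − 31 = -0.1
x=4: ŷ = 28 + 4 = 32; r = 30.8 − 32 = -1.2
x=5: ŷ = 28 + 5 = 33; r = 32.9 − 33 = -0.1
x=6: ŷ = 28 + 6 = 34; r = 35.7 − 34 = 1.7
x=7: ŷ = 28 + 7 = 35; r = 34.6 − 35 = -0.4
x=8: ŷ = 28 + 8 = 36; r = 35.8 − 36 = -0.2
x=9: ŷ = 28 + 9 = 37; r = 39.1 − 37 = 2.1
x=10: ŷ = 28 + 10 = 38; r = 37.3 − 38 = -0.7
x=11: ŷ = 28 + 11 = 39; r = 37.9 − 39 = -1.1
Signs: − − − + − − + − −
Runs: −×3, +×1, −×2, +×1, −×2 → 5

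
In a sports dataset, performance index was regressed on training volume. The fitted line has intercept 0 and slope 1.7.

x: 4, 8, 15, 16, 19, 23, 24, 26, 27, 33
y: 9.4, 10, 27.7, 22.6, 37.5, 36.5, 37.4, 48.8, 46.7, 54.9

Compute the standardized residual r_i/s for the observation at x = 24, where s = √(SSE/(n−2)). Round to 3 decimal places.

-0.899

x=4: ŷ = 1.7·4 = 6.8; r = 9.4 − 6.8 = 2.6
x=8: ŷ = 1.7·8 = 13.6; r = 10 − 13.6 = -3.6
x=15: ŷ = 1.7·15 = 25.5; r = 27.7 − 25.5 = 2.2
x=16: ŷ = 1.7·16 = 27.2; r = 22.6 − 27.2 = -4.6
x=19: ŷ = 1.7·19 = 32.3; r = 37.5 − 32.3 = 5.2
x=23: ŷ = 1.7·23 = 39.1; r = 36.5 − 39.1 = -2.6
x=24: ŷ = 1.7·24 = 40.8; r = 37.4 − 40.8 = -3.4
x=26: ŷ = 1.7·26 = 44.2; r = 48.8 − 44.2 = 4.6
x=27: ŷ = 1.7·27 = 45.9; r = 46.7 − 45.9 = 0.8
x=33: ŷ = 1.7·33 = 56.1; r = 54.9 − 56.1 = -1.2
SSE = 6.76 + 12.96 + 4.84 + 21.16 + 27.04 + 6.76 + 11.56 + 21.16 + 0.64 + 1.44 = 114.32
s = √(114.32/8) = 3.78021
r/s = -3.4 / 3.78021 = -0.899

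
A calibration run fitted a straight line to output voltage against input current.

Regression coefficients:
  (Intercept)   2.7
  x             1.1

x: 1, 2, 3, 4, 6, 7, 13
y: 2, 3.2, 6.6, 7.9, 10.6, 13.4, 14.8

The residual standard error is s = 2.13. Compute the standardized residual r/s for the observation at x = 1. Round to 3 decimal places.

ŷ = 2.7 + 1.1·1 = 3.8
r = 2 − 3.8 = -1.8
r/s = -1.8 / 2.13 = -0.845

-0.845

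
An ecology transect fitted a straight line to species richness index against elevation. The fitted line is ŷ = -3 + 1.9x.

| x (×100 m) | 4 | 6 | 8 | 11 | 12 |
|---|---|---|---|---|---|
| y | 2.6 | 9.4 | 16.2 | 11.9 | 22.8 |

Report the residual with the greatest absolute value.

r = -6

x=4: ŷ = -3 + 1.9·4 = 4.6; r = 2.6 − 4.6 = -2
x=6: ŷ = -3 + 1.9·6 = 8.4; r = 9.4 − 8.4 = 1
x=8: ŷ = -3 + 1.9·8 = 12.2; r = 16.2 − 12.2 = 4
x=11: ŷ = -3 + 1.9·11 = 17.9; r = 11.9 − 17.9 = -6
x=12: ŷ = -3 + 1.9·12 = 19.8; r = 22.8 − 19.8 = 3
Largest |r| is 6 at x = 11, residual -6.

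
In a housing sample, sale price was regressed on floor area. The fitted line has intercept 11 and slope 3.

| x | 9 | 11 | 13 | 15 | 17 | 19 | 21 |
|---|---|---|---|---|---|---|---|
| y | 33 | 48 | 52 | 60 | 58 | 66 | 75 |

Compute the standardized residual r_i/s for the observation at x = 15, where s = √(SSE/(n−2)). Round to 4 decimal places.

0.9877

x=9: ŷ = 11 + 3·9 = 38; r = 33 − 38 = -5
x=11: ŷ = 11 + 3·11 = 44; r = 48 − 44 = 4
x=13: ŷ = 11 + 3·13 = 50; r = 52 − 50 = 2
x=15: ŷ = 11 + 3·15 = 56; r = 60 − 56 = 4
x=17: ŷ = 11 + 3·17 = 62; r = 58 − 62 = -4
x=19: ŷ = 11 + 3·19 = 68; r = 66 − 68 = -2
x=21: ŷ = 11 + 3·21 = 74; r = 75 − 74 = 1
SSE = 25 + 16 + 4 + 16 + 16 + 4 + 1 = 82
s = √(82/5) = 4.04969
r/s = 4 / 4.04969 = 0.9877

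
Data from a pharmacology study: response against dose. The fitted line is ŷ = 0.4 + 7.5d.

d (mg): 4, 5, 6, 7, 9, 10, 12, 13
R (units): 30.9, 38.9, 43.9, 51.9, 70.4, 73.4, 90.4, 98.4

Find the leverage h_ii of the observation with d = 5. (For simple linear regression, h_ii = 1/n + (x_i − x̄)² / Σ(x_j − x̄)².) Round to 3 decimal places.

d̄ = (4 + 5 + 6 + 7 + 9 + 10 + 12 + 13)/8 = 8.25
Σ(d − d̄)² = 18.0625 + 10.5625 + 5.0625 + 1.5625 + 0.5625 + 3.0625 + 14.0625 + 22.5625 = 75.5
h = 1/8 + (-3.25)²/75.5 = 0.125 + 0.139901 = 0.265

h = 0.265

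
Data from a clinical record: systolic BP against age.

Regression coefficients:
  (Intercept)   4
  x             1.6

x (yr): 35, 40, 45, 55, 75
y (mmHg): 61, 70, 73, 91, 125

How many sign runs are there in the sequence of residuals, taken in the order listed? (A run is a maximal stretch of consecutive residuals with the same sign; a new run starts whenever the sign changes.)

x=35: ŷ = 4 + 1.6·35 = 60; r = 61 − 60 = 1
x=40: ŷ = 4 + 1.6·40 = 68; r = 70 − 68 = 2
x=45: ŷ = 4 + 1.6·45 = 76; r = 73 − 76 = -3
x=55: ŷ = 4 + 1.6·55 = 92; r = 91 − 92 = -1
x=75: ŷ = 4 + 1.6·75 = 124; r = 125 − 124 = 1
Signs: + + − − +
Runs: +×2, −×2, +×1 → 3

3 runs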